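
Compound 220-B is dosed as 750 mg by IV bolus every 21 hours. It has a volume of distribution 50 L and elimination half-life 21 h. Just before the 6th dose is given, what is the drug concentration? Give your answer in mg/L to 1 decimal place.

f = (1/2)^(τ/t½) = (1/2)^(21/21) ≈ 0.5000.
C₀ = D/Vd = 750/50 ≈ 15.000 mg/L.
Before the 6th dose, 5 doses have been given. Superposition: Cmin = C₀·(f + f² + … + f^5).
≈ 15.000 × (0.5000 + 0.2500 + 0.1250 + 0.0625 + 0.0313) ≈ 15.000 × 0.9688 ≈ 14.532 mg/L.

14.5 mg/L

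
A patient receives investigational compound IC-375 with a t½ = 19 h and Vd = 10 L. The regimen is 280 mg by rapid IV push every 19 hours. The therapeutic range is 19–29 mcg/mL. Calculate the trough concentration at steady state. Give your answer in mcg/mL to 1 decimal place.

τ = 19 h = 1 half-life, so f = (1/2)^1 = 0.5.
At steady state, R = 1/(1 − 0.5) = 2/1.
Single-dose peak C₀ = D/Vd = 280/10 = 28 mcg/mL.
Steady-state peak Cmax,ss = C₀·R = 28 × 2/1 ≈ 56.000 mcg/mL.
Steady-state trough Cmin,ss = Cmax,ss·f ≈ 56.000 × 0.5 ≈ 28.000 mcg/mL.
Trough 28.0 mcg/mL vs MEC 19 mcg/mL: adequate.

28.0 mcg/mL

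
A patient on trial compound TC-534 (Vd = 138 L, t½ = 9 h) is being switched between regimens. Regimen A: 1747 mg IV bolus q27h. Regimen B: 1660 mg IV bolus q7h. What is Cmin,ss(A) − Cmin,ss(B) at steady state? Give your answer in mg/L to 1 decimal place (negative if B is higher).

-15.0 mg/L

Regimen A: f = (1/2)^(27/9) ≈ 0.1250; Cmin,ss = (1747/138)·f/(1−f) ≈ 1.808 mg/L.
Regimen B: f = (1/2)^(7/9) ≈ 0.5833; Cmin,ss = (1660/138)·f/(1−f) ≈ 16.838 mg/L.
Difference ≈ 1.808 − 16.838 ≈ -15.030 mg/L.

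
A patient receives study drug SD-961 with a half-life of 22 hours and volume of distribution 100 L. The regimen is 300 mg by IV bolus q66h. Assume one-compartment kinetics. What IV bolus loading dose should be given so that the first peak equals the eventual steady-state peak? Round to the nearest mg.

f = (1/2)^(66/22) ≈ 0.125000; accumulation ratio R = 1/(1−f) ≈ 1.14286.
Loading dose to hit Cmax,ss on first dose: D_load = D_maint·R ≈ 300 × 1.14286 ≈ 342.86 mg.

343 mg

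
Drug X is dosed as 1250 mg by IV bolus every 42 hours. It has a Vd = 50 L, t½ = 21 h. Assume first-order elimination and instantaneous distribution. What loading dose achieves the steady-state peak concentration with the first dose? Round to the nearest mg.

f = (1/2)^(42/21) ≈ 0.250000; accumulation ratio R = 1/(1−f) ≈ 1.33333.
Loading dose to hit Cmax,ss on first dose: D_load = D_maint·R ≈ 1250 × 1.33333 ≈ 1666.66 mg.

1667 mg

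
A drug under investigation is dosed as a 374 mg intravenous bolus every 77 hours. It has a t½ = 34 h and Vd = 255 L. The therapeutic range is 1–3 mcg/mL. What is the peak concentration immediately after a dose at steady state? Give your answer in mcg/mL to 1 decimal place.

τ/t½ = 77/34 ≈ 2.2647, so fraction remaining f = (1/2)^(77/34) ≈ 0.2081.
Accumulation ratio R = 1/(1 − f) ≈ 1/0.7919 ≈ 1.2628.
Each bolus raises the concentration by D/Vd = 374/255 ≈ 1.467 mcg/mL.
Steady-state peak Cmax,ss = C₀·R ≈ 1.467 × 1.2628 ≈ 1.853 mcg/mL.
Peak 1.9 mcg/mL vs MTC 3 mcg/mL: below toxic threshold.

1.9 mcg/mL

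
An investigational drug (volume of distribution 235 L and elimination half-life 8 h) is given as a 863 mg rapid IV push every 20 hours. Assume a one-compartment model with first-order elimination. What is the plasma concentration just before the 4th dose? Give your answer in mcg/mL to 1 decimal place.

0.8 mcg/mL

f = (1/2)^(τ/t½) = (1/2)^(20/8) ≈ 0.1768.
C₀ = D/Vd = 863/235 ≈ 3.672 mcg/mL.
Before the 4th dose, 3 doses have been given. Superposition: Cmin = C₀·(f + f² + … + f^3).
≈ 3.672 × (0.1768 + 0.0313 + 0.0055) ≈ 3.672 × 0.2136 ≈ 0.784 mcg/mL.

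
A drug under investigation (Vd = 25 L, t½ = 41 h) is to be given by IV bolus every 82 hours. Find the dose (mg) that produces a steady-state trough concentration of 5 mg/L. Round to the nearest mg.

τ/t½ = 82/41 ≈ 2, so f = (1/2)^(82/41) ≈ 0.250000.
Cmin,ss = (D/Vd)·f/(1−f), so D = Cmin,ss·Vd·(1−f)/f.
D = 5 × 25 × (1−f)/f ≈ 5 × 25 × 3.00000 ≈ 375.00 mg.

375 mg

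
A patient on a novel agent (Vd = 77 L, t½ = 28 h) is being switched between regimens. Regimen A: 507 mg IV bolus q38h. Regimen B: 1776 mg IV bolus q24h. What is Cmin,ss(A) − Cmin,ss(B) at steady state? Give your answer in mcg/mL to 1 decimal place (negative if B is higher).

-24.2 mcg/mL

Regimen A: f = (1/2)^(38/28) ≈ 0.3904; Cmin,ss = (507/77)·f/(1−f) ≈ 4.217 mcg/mL.
Regimen B: f = (1/2)^(24/28) ≈ 0.5520; Cmin,ss = (1776/77)·f/(1−f) ≈ 28.419 mcg/mL.
Difference ≈ 4.217 − 28.419 ≈ -24.202 mcg/mL.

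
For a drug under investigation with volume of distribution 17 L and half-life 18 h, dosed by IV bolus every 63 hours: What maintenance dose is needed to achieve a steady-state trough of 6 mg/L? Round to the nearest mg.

1052 mg

τ/t½ = 63/18 ≈ 3.5, so f = (1/2)^(63/18) ≈ 0.088388.
Cmin,ss = (D/Vd)·f/(1−f), so D = Cmin,ss·Vd·(1−f)/f.
D = 6 × 17 × (1−f)/f ≈ 6 × 17 × 10.31375 ≈ 1052.00 mg.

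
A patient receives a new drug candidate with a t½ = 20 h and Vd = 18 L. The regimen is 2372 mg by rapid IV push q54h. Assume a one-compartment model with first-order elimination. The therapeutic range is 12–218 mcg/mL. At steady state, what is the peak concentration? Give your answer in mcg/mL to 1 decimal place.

155.7 mcg/mL

k = ln2/t½ = ln2/20 ≈ 0.034657 h⁻¹; fraction remaining f = e^(−kτ) = e^(−0.034657×54) ≈ 0.1539.
Accumulation ratio R = 1/(1 − f) ≈ 1/0.8461 ≈ 1.1819.
Single-dose peak C₀ = D/Vd = 2372/18 ≈ 131.778 mcg/mL.
Cmax,ss = C₀/(1 − f) ≈ 131.778/0.8461 ≈ 155.748 mcg/mL.
Peak 155.7 mcg/mL vs MTC 218 mcg/mL: below toxic threshold.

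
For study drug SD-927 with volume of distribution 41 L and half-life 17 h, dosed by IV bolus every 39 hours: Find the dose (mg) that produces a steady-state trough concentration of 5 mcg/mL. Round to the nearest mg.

800 mg

τ/t½ = 39/17 ≈ 2.2941, so f = (1/2)^(39/17) ≈ 0.203893.
Cmin,ss = (D/Vd)·f/(1−f), so D = Cmin,ss·Vd·(1−f)/f.
D = 5 × 41 × (1−f)/f ≈ 5 × 41 × 3.90453 ≈ 800.43 mg.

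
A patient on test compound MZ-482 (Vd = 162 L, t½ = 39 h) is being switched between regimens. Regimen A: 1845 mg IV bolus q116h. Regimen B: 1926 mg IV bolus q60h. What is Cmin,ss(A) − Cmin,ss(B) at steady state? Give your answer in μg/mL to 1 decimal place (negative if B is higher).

-4.6 μg/mL

Regimen A: f = (1/2)^(116/39) ≈ 0.1272; Cmin,ss = (1845/162)·f/(1−f) ≈ 1.660 μg/mL.
Regimen B: f = (1/2)^(60/39) ≈ 0.3443; Cmin,ss = (1926/162)·f/(1−f) ≈ 6.243 μg/mL.
Difference ≈ 1.660 − 6.243 ≈ -4.583 μg/mL.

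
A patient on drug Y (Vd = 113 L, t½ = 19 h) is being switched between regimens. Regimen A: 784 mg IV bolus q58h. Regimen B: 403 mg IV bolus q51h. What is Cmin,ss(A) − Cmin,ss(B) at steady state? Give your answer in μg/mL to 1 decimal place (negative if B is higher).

0.3 μg/mL

Regimen A: f = (1/2)^(58/19) ≈ 0.1205; Cmin,ss = (784/113)·f/(1−f) ≈ 0.951 μg/mL.
Regimen B: f = (1/2)^(51/19) ≈ 0.1556; Cmin,ss = (403/113)·f/(1−f) ≈ 0.657 μg/mL.
Difference ≈ 0.951 − 0.657 ≈ 0.294 μg/mL.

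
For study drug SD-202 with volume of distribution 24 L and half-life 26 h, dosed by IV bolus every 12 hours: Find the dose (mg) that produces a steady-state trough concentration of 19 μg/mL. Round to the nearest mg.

τ/t½ = 12/26 ≈ 0.46154, so f = (1/2)^(12/26) ≈ 0.726211.
Cmin,ss = (D/Vd)·f/(1−f), so D = Cmin,ss·Vd·(1−f)/f.
D = 19 × 24 × (1−f)/f ≈ 19 × 24 × 0.37701 ≈ 171.92 mg.

172 mg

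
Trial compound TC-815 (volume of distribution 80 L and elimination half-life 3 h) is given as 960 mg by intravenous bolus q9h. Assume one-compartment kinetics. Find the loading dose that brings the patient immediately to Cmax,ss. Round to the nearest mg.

f = (1/2)^(9/3) ≈ 0.125000; accumulation ratio R = 1/(1−f) ≈ 1.14286.
Loading dose to hit Cmax,ss on first dose: D_load = D_maint·R ≈ 960 × 1.14286 ≈ 1097.15 mg.

1097 mg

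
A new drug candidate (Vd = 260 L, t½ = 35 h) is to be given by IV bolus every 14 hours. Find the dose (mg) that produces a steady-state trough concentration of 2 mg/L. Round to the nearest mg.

τ/t½ = 14/35 ≈ 0.4, so f = (1/2)^(14/35) ≈ 0.757858.
Cmin,ss = (D/Vd)·f/(1−f), so D = Cmin,ss·Vd·(1−f)/f.
D = 2 × 260 × (1−f)/f ≈ 2 × 260 × 0.31951 ≈ 166.15 mg.

166 mg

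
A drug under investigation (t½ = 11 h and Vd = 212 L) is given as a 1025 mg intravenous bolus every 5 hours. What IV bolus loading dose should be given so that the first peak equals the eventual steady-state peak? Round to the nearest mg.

3793 mg

f = (1/2)^(5/11) ≈ 0.729740; accumulation ratio R = 1/(1−f) ≈ 3.70014.
Loading dose to hit Cmax,ss on first dose: D_load = D_maint·R ≈ 1025 × 3.70014 ≈ 3792.64 mg.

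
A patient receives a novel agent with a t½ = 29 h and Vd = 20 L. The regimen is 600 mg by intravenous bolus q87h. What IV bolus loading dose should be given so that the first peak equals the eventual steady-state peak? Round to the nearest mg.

686 mg

f = (1/2)^(87/29) ≈ 0.125000; accumulation ratio R = 1/(1−f) ≈ 1.14286.
Loading dose to hit Cmax,ss on first dose: D_load = D_maint·R ≈ 600 × 1.14286 ≈ 685.72 mg.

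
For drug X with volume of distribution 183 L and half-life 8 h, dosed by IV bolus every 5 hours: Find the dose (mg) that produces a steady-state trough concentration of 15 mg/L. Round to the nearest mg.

1488 mg

τ/t½ = 5/8 ≈ 0.625, so f = (1/2)^(5/8) ≈ 0.648420.
Cmin,ss = (D/Vd)·f/(1−f), so D = Cmin,ss·Vd·(1−f)/f.
D = 15 × 183 × (1−f)/f ≈ 15 × 183 × 0.54221 ≈ 1488.37 mg.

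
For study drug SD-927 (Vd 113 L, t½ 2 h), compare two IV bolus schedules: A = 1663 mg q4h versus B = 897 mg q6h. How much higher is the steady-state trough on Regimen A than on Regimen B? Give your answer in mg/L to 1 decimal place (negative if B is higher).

Regimen A: f = (1/2)^(4/2) ≈ 0.2500; Cmin,ss = (1663/113)·f/(1−f) ≈ 4.906 mg/L.
Regimen B: f = (1/2)^(6/2) ≈ 0.1250; Cmin,ss = (897/113)·f/(1−f) ≈ 1.134 mg/L.
Difference ≈ 4.906 − 1.134 ≈ 3.772 mg/L.

3.8 mg/L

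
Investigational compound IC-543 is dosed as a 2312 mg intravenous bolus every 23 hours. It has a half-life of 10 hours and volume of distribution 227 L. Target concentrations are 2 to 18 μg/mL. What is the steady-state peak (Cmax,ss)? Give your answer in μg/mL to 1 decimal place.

12.8 μg/mL

τ/t½ = 23/10 ≈ 2.3, so fraction remaining f = (1/2)^(23/10) ≈ 0.2031.
At steady state, accumulation factor R = 1/(1 − e^(−kτ)) ≈ 1.2549.
Single-dose peak C₀ = D/Vd = 2312/227 ≈ 10.185 μg/mL.
Steady-state peak Cmax,ss = C₀·R ≈ 10.185 × 1.2549 ≈ 12.781 μg/mL.
Peak 12.8 μg/mL vs MTC 18 μg/mL: below toxic threshold.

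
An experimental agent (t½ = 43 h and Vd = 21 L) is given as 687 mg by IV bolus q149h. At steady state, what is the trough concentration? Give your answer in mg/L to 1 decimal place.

3.3 mg/L

τ/t½ = 149/43 ≈ 3.4651, so fraction remaining f = (1/2)^(149/43) ≈ 0.0906.
Accumulation ratio R = 1/(1 − f) ≈ 1/0.9094 ≈ 1.0996.
Each bolus raises the concentration by D/Vd = 687/21 ≈ 32.714 mg/L.
Steady-state peak Cmax,ss = C₀·R ≈ 32.714 × 1.0996 ≈ 35.972 mg/L.
One interval later, Cmin,ss = Cmax,ss·e^(−kτ) ≈ 35.972 × 0.0906 ≈ 3.259 mg/L.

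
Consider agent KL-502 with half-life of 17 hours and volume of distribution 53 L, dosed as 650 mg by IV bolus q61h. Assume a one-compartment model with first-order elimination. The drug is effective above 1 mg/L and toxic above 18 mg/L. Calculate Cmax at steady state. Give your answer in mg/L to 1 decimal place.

13.4 mg/L

k = ln2/t½ = ln2/17 ≈ 0.040773 h⁻¹; fraction remaining f = e^(−kτ) = e^(−0.040773×61) ≈ 0.0831.
At steady state, accumulation factor R = 1/(1 − e^(−kτ)) ≈ 1.0906.
Each bolus raises the concentration by D/Vd = 650/53 ≈ 12.264 mg/L.
Steady-state peak Cmax,ss = C₀·R ≈ 12.264 × 1.0906 ≈ 13.375 mg/L.
Peak 13.4 mg/L vs MTC 18 mg/L: below toxic threshold.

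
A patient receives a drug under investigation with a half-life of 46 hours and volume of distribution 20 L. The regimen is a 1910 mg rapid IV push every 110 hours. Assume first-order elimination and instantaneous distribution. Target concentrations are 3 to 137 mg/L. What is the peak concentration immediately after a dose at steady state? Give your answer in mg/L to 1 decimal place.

118.0 mg/L

τ/t½ = 110/46 ≈ 2.3913, so fraction remaining f = (1/2)^(110/46) ≈ 0.1906.
At steady state, accumulation factor R = 1/(1 − e^(−kτ)) ≈ 1.2355.
Single-dose peak C₀ = D/Vd = 1910/20 ≈ 95.500 mg/L.
Steady-state peak Cmax,ss = C₀·R ≈ 95.500 × 1.2355 ≈ 117.990 mg/L.
Peak 118.0 mg/L vs MTC 137 mg/L: below toxic threshold.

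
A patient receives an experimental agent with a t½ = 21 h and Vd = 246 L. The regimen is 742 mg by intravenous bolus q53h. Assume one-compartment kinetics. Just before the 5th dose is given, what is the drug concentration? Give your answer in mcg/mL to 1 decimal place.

0.6 mcg/mL

f = (1/2)^(τ/t½) = (1/2)^(53/21) ≈ 0.1739.
C₀ = D/Vd = 742/246 ≈ 3.016 mcg/mL.
Before the 5th dose, 4 doses have been given. Superposition: Cmin = C₀·(f + f² + … + f^4).
≈ 3.016 × (0.1739 + 0.0302 + 0.0053 + 0.0009) ≈ 3.016 × 0.2103 ≈ 0.634 mcg/mL.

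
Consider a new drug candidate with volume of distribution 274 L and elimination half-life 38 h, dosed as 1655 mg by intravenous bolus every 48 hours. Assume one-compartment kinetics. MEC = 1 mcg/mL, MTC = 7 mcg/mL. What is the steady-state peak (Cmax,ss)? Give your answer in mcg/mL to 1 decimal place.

10.4 mcg/mL

Over one 48-h interval, 48/38 ≈ 1.2632 half-lives elapse, leaving f ≈ 0.4166 of each dose.
Accumulation ratio R = 1/(1 − f) ≈ 1/0.5834 ≈ 1.7141.
Each bolus raises the concentration by D/Vd = 1655/274 ≈ 6.040 mcg/mL.
Steady-state peak Cmax,ss = C₀·R ≈ 6.040 × 1.7141 ≈ 10.353 mcg/mL.
Peak 10.4 mcg/mL vs MTC 7 mcg/mL: exceeds toxic threshold.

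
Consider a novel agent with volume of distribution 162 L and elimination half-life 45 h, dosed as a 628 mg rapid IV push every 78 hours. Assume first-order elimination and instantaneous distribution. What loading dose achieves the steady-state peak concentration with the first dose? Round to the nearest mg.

898 mg

f = (1/2)^(78/45) ≈ 0.300756; accumulation ratio R = 1/(1−f) ≈ 1.43012.
Loading dose to hit Cmax,ss on first dose: D_load = D_maint·R ≈ 628 × 1.43012 ≈ 898.12 mg.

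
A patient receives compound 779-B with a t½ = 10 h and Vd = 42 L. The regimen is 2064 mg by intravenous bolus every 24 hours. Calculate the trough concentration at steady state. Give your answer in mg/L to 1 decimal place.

11.5 mg/L

k = ln2/t½ = ln2/10 ≈ 0.069315 h⁻¹; fraction remaining f = e^(−kτ) = e^(−0.069315×24) ≈ 0.1895.
Each bolus raises the concentration by D/Vd = 2064/42 ≈ 49.143 mg/L.
Steady-state trough Cmin,ss = C₀·f/(1−f) ≈ 49.143 × 0.1895/0.8105 ≈ 11.490 mg/L.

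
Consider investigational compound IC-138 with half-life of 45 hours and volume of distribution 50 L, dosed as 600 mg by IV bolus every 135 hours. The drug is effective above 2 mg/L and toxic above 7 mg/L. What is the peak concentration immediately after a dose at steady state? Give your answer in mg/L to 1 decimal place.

13.7 mg/L

The dosing interval is 3 half-lives, so f = 2^(−3) = 0.125.
Accumulation ratio R = 1/(1 − f) = 1/0.875 = 8/7.
Single-dose peak C₀ = D/Vd = 600/50 = 12 mg/L.
Steady-state peak Cmax,ss = C₀·R = 12 × 8/7 ≈ 13.714 mg/L.
Peak 13.7 mg/L vs MTC 7 mg/L: exceeds toxic threshold.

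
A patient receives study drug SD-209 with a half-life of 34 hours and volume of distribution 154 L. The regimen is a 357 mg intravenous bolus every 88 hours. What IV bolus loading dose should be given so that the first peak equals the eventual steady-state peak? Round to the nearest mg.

428 mg

f = (1/2)^(88/34) ≈ 0.166289; accumulation ratio R = 1/(1−f) ≈ 1.19946.
Loading dose to hit Cmax,ss on first dose: D_load = D_maint·R ≈ 357 × 1.19946 ≈ 428.21 mg.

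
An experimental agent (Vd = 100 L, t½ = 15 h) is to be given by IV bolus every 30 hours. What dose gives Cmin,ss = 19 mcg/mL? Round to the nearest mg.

τ/t½ = 30/15 ≈ 2, so f = (1/2)^(30/15) ≈ 0.250000.
Cmin,ss = (D/Vd)·f/(1−f), so D = Cmin,ss·Vd·(1−f)/f.
D = 19 × 100 × (1−f)/f ≈ 19 × 100 × 3.00000 ≈ 5700.00 mg.

5700 mg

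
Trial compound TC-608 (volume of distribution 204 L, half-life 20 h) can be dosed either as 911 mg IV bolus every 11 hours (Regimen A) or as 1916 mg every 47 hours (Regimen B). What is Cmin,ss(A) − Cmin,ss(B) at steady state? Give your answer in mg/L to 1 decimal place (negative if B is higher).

7.3 mg/L

Regimen A: f = (1/2)^(11/20) ≈ 0.6830; Cmin,ss = (911/204)·f/(1−f) ≈ 9.622 mg/L.
Regimen B: f = (1/2)^(47/20) ≈ 0.1961; Cmin,ss = (1916/204)·f/(1−f) ≈ 2.291 mg/L.
Difference ≈ 9.622 − 2.291 ≈ 7.331 mg/L.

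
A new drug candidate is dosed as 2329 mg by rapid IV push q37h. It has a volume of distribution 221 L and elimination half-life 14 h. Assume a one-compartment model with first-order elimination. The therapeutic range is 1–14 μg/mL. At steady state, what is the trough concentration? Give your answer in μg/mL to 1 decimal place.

2.0 μg/mL

k = ln2/t½ = ln2/14 ≈ 0.049511 h⁻¹; fraction remaining f = e^(−kτ) = e^(−0.049511×37) ≈ 0.1601.
Each bolus raises the concentration by D/Vd = 2329/221 ≈ 10.538 μg/mL.
Steady-state trough Cmin,ss = C₀·f/(1−f) ≈ 10.538 × 0.1601/0.8399 ≈ 2.009 μg/mL.
Trough 2.0 μg/mL vs MEC 1 μg/mL: adequate.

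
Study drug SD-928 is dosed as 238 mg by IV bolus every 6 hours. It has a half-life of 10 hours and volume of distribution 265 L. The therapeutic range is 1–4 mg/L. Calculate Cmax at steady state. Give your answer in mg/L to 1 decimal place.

2.6 mg/L

τ/t½ = 6/10 ≈ 0.6, so fraction remaining f = (1/2)^(6/10) ≈ 0.6598.
At steady state, accumulation factor R = 1/(1 − e^(−kτ)) ≈ 2.9394.
Single-dose peak C₀ = D/Vd = 238/265 ≈ 0.898 mg/L.
Cmax,ss = C₀/(1 − f) ≈ 0.898/0.3402 ≈ 2.640 mg/L.
Peak 2.6 mg/L vs MTC 4 mg/L: below toxic threshold.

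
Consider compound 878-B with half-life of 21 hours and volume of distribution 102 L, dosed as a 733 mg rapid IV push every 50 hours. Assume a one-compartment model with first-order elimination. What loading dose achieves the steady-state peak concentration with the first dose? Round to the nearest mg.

f = (1/2)^(50/21) ≈ 0.191983; accumulation ratio R = 1/(1−f) ≈ 1.23760.
Loading dose to hit Cmax,ss on first dose: D_load = D_maint·R ≈ 733 × 1.23760 ≈ 907.16 mg.

907 mg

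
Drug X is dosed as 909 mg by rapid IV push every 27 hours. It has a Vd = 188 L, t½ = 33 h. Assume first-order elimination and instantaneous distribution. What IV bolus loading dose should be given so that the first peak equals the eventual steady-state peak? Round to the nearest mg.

2100 mg

f = (1/2)^(27/33) ≈ 0.567156; accumulation ratio R = 1/(1−f) ≈ 2.31030.
Loading dose to hit Cmax,ss on first dose: D_load = D_maint·R ≈ 909 × 2.31030 ≈ 2100.06 mg.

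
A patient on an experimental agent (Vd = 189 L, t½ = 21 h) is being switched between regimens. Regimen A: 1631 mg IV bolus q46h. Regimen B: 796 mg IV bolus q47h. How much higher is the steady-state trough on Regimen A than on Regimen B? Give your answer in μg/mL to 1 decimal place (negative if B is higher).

Regimen A: f = (1/2)^(46/21) ≈ 0.2191; Cmin,ss = (1631/189)·f/(1−f) ≈ 2.421 μg/mL.
Regimen B: f = (1/2)^(47/21) ≈ 0.2120; Cmin,ss = (796/189)·f/(1−f) ≈ 1.133 μg/mL.
Difference ≈ 2.421 − 1.133 ≈ 1.288 μg/mL.

1.3 μg/mL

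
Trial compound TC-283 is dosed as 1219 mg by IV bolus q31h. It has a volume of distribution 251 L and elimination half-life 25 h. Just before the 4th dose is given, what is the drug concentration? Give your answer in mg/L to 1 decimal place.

3.3 mg/L

f = (1/2)^(τ/t½) = (1/2)^(31/25) ≈ 0.4234.
C₀ = D/Vd = 1219/251 ≈ 4.857 mg/L.
Before the 4th dose, 3 doses have been given. Superposition: Cmin = C₀·(f + f² + … + f^3).
≈ 4.857 × (0.4234 + 0.1793 + 0.0759) ≈ 4.857 × 0.6786 ≈ 3.296 mg/L.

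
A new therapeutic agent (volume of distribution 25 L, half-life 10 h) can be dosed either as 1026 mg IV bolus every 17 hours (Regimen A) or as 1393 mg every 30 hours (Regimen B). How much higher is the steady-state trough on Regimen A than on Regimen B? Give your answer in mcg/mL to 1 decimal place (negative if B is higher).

10.3 mcg/mL

Regimen A: f = (1/2)^(17/10) ≈ 0.3078; Cmin,ss = (1026/25)·f/(1−f) ≈ 18.249 mcg/mL.
Regimen B: f = (1/2)^(30/10) ≈ 0.1250; Cmin,ss = (1393/25)·f/(1−f) ≈ 7.960 mcg/mL.
Difference ≈ 18.249 − 7.960 ≈ 10.289 mcg/mL.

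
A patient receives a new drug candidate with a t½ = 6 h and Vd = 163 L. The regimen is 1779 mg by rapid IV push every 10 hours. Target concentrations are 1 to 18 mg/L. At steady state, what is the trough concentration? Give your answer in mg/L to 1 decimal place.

5.0 mg/L

τ/t½ = 10/6 ≈ 1.6667, so fraction remaining f = (1/2)^(10/6) ≈ 0.3150.
Each bolus raises the concentration by D/Vd = 1779/163 ≈ 10.914 mg/L.
Steady-state trough Cmin,ss = C₀·f/(1−f) ≈ 10.914 × 0.3150/0.6850 ≈ 5.019 mg/L.
Trough 5.0 mg/L vs MEC 1 mg/L: adequate.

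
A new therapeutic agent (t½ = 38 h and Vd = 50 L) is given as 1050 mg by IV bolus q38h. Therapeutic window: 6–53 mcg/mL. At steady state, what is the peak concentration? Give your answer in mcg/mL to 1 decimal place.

The dosing interval is 1 half-life, so f = 2^(−1) = 0.5.
At steady state, R = 1/(1 − 0.5) = 2/1.
Single-dose peak C₀ = D/Vd = 1050/50 = 21 mcg/mL.
Steady-state peak Cmax,ss = C₀·R = 21 × 2/1 ≈ 42.000 mcg/mL.
Peak 42.0 mcg/mL vs MTC 53 mcg/mL: below toxic threshold.

42.0 mcg/mL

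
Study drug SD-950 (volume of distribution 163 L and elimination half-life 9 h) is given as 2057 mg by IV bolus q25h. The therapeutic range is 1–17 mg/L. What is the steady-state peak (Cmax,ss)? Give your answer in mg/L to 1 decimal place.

14.8 mg/L

k = ln2/t½ = ln2/9 ≈ 0.077016 h⁻¹; fraction remaining f = e^(−kτ) = e^(−0.077016×25) ≈ 0.1458.
Accumulation ratio R = 1/(1 − f) ≈ 1/0.8542 ≈ 1.1707.
Single-dose peak C₀ = D/Vd = 2057/163 ≈ 12.620 mg/L.
Steady-state peak Cmax,ss = C₀·R ≈ 12.620 × 1.1707 ≈ 14.774 mg/L.
Peak 14.8 mg/L vs MTC 17 mg/L: below toxic threshold.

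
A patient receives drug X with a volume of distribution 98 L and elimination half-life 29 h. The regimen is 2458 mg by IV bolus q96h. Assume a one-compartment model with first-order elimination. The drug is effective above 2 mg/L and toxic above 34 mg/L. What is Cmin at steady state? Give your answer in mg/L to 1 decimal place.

2.8 mg/L

k = ln2/t½ = ln2/29 ≈ 0.023902 h⁻¹; fraction remaining f = e^(−kτ) = e^(−0.023902×96) ≈ 0.1008.
Single-dose peak C₀ = D/Vd = 2458/98 ≈ 25.082 mg/L.
Steady-state trough Cmin,ss = C₀·f/(1−f) ≈ 25.082 × 0.1008/0.8992 ≈ 2.812 mg/L.
Trough 2.8 mg/L vs MEC 2 mg/L: adequate.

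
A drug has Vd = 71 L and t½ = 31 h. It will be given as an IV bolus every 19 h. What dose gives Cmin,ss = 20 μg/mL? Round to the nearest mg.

752 mg

τ/t½ = 19/31 ≈ 0.6129, so f = (1/2)^(19/31) ≈ 0.653880.
Cmin,ss = (D/Vd)·f/(1−f), so D = Cmin,ss·Vd·(1−f)/f.
D = 20 × 71 × (1−f)/f ≈ 20 × 71 × 0.52933 ≈ 751.65 mg.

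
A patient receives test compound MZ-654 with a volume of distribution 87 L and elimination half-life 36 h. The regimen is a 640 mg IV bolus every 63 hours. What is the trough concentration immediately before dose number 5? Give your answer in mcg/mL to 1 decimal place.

f = (1/2)^(τ/t½) = (1/2)^(63/36) ≈ 0.2973.
C₀ = D/Vd = 640/87 ≈ 7.356 mcg/mL.
Before the 5th dose, 4 doses have been given. Superposition: Cmin = C₀·(f + f² + … + f^4).
≈ 7.356 × (0.2973 + 0.0884 + 0.0263 + 0.0078) ≈ 7.356 × 0.4198 ≈ 3.088 mcg/mL.

3.1 mcg/mL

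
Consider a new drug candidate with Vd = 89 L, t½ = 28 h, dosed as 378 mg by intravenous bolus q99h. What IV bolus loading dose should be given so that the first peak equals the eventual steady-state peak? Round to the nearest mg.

414 mg

f = (1/2)^(99/28) ≈ 0.086227; accumulation ratio R = 1/(1−f) ≈ 1.09436.
Loading dose to hit Cmax,ss on first dose: D_load = D_maint·R ≈ 378 × 1.09436 ≈ 413.67 mg.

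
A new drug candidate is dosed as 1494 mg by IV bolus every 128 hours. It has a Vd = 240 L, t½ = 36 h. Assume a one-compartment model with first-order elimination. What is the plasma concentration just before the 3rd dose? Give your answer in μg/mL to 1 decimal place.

f = (1/2)^(τ/t½) = (1/2)^(128/36) ≈ 0.0850.
C₀ = D/Vd = 1494/240 ≈ 6.225 μg/mL.
Before the 3rd dose, 2 doses have been given. Superposition: Cmin = C₀·(f + f²).
≈ 6.225 × (0.0850 + 0.0072) ≈ 6.225 × 0.0922 ≈ 0.574 μg/mL.

0.6 μg/mL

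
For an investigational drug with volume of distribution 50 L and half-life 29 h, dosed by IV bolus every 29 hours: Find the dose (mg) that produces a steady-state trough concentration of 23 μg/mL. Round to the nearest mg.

τ/t½ = 29/29 ≈ 1, so f = (1/2)^(29/29) ≈ 0.500000.
Cmin,ss = (D/Vd)·f/(1−f), so D = Cmin,ss·Vd·(1−f)/f.
D = 23 × 50 × (1−f)/f ≈ 23 × 50 × 1.00000 ≈ 1150.00 mg.

1150 mg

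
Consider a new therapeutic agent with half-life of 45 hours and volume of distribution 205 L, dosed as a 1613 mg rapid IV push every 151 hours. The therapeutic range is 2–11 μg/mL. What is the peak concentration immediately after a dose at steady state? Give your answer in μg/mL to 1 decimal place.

8.7 μg/mL

k = ln2/t½ = ln2/45 ≈ 0.015403 h⁻¹; fraction remaining f = e^(−kτ) = e^(−0.015403×151) ≈ 0.0977.
At steady state, accumulation factor R = 1/(1 − e^(−kτ)) ≈ 1.1083.
Each bolus raises the concentration by D/Vd = 1613/205 ≈ 7.868 μg/mL.
Steady-state peak Cmax,ss = C₀·R ≈ 7.868 × 1.1083 ≈ 8.720 μg/mL.
Peak 8.7 μg/mL vs MTC 11 μg/mL: below toxic threshold.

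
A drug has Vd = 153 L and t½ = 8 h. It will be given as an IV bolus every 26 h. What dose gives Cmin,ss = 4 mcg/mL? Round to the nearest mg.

τ/t½ = 26/8 ≈ 3.25, so f = (1/2)^(26/8) ≈ 0.105112.
Cmin,ss = (D/Vd)·f/(1−f), so D = Cmin,ss·Vd·(1−f)/f.
D = 4 × 153 × (1−f)/f ≈ 4 × 153 × 8.51366 ≈ 5210.36 mg.

5210 mg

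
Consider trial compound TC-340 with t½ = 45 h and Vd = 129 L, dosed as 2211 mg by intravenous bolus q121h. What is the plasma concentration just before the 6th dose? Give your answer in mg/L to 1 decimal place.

f = (1/2)^(τ/t½) = (1/2)^(121/45) ≈ 0.1551.
C₀ = D/Vd = 2211/129 ≈ 17.140 mg/L.
Before the 6th dose, 5 doses have been given. Superposition: Cmin = C₀·(f + f² + … + f^5).
≈ 17.140 × (0.1551 + 0.0241 + 0.0037 + 0.0006 + 0.0001) ≈ 17.140 × 0.1836 ≈ 3.147 mg/L.

3.1 mg/L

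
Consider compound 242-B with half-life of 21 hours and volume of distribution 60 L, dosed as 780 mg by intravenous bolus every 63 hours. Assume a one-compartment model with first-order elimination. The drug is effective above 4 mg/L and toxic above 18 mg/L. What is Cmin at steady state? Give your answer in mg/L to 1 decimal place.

The dosing interval is 3 half-lives, so f = 2^(−3) = 0.125.
At steady state, R = 1/(1 − 0.125) = 8/7.
Single-dose peak C₀ = D/Vd = 780/60 = 13 mg/L.
Steady-state peak Cmax,ss = C₀·R = 13 × 8/7 ≈ 14.857 mg/L.
Steady-state trough Cmin,ss = Cmax,ss·f ≈ 14.857 × 0.125 ≈ 1.857 mg/L.
Trough 1.9 mg/L vs MEC 4 mg/L: subtherapeutic.

1.9 mg/L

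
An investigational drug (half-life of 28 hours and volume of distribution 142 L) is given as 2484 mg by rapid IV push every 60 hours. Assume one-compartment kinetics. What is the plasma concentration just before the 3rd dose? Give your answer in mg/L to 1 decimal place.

4.9 mg/L

f = (1/2)^(τ/t½) = (1/2)^(60/28) ≈ 0.2264.
C₀ = D/Vd = 2484/142 ≈ 17.493 mg/L.
Before the 3rd dose, 2 doses have been given. Superposition: Cmin = C₀·(f + f²).
≈ 17.493 × (0.2264 + 0.0513) ≈ 17.493 × 0.2777 ≈ 4.858 mg/L.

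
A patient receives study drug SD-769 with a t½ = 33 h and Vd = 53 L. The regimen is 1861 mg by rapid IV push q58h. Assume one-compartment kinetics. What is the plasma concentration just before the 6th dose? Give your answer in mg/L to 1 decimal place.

f = (1/2)^(τ/t½) = (1/2)^(58/33) ≈ 0.2957.
C₀ = D/Vd = 1861/53 ≈ 35.113 mg/L.
Before the 6th dose, 5 doses have been given. Superposition: Cmin = C₀·(f + f² + … + f^5).
≈ 35.113 × (0.2957 + 0.0874 + 0.0259 + 0.0076 + 0.0023) ≈ 35.113 × 0.4189 ≈ 14.709 mg/L.

14.7 mg/L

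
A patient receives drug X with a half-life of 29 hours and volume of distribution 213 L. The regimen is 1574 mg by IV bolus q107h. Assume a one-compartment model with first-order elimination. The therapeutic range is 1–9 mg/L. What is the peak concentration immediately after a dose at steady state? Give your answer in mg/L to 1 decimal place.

Over one 107-h interval, 107/29 ≈ 3.6897 half-lives elapse, leaving f ≈ 0.0775 of each dose.
At steady state, accumulation factor R = 1/(1 − e^(−kτ)) ≈ 1.0840.
Each bolus raises the concentration by D/Vd = 1574/213 ≈ 7.390 mg/L.
Cmax,ss = C₀/(1 − f) ≈ 7.390/0.9225 ≈ 8.011 mg/L.
Peak 8.0 mg/L vs MTC 9 mg/L: below toxic threshold.

8.0 mg/L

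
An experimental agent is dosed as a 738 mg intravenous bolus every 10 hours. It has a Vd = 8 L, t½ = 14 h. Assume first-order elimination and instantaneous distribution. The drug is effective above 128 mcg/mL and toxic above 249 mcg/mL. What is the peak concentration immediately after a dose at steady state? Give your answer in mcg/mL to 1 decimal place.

236.2 mcg/mL

Over one 10-h interval, 10/14 ≈ 0.71429 half-lives elapse, leaving f ≈ 0.6095 of each dose.
At steady state, accumulation factor R = 1/(1 − e^(−kτ)) ≈ 2.5608.
Each bolus raises the concentration by D/Vd = 738/8 ≈ 92.250 mcg/mL.
Cmax,ss = C₀/(1 − f) ≈ 92.250/0.3905 ≈ 236.236 mcg/mL.
Peak 236.2 mcg/mL vs MTC 249 mcg/mL: below toxic threshold.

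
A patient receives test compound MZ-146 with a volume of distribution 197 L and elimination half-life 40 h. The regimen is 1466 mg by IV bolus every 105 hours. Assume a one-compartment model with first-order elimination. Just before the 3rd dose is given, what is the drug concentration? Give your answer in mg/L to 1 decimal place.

f = (1/2)^(τ/t½) = (1/2)^(105/40) ≈ 0.1621.
C₀ = D/Vd = 1466/197 ≈ 7.442 mg/L.
Before the 3rd dose, 2 doses have been given. Superposition: Cmin = C₀·(f + f²).
≈ 7.442 × (0.1621 + 0.0263) ≈ 7.442 × 0.1884 ≈ 1.402 mg/L.

1.4 mg/L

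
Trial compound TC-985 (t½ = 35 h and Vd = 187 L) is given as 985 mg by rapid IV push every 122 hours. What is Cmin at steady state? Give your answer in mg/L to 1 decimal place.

0.5 mg/L

k = ln2/t½ = ln2/35 ≈ 0.019804 h⁻¹; fraction remaining f = e^(−kτ) = e^(−0.019804×122) ≈ 0.0893.
Single-dose peak C₀ = D/Vd = 985/187 ≈ 5.267 mg/L.
Steady-state trough Cmin,ss = C₀·f/(1−f) ≈ 5.267 × 0.0893/0.9107 ≈ 0.516 mg/L.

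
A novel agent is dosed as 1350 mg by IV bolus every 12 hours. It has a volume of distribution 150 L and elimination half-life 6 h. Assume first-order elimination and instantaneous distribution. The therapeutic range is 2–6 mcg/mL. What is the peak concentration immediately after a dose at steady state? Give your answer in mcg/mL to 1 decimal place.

τ = 12 h = 2 half-lives, so f = (1/2)^2 = 0.25.
At steady state, R = 1/(1 − 0.25) = 4/3.
Single-dose peak C₀ = D/Vd = 1350/150 = 9 mcg/mL.
Steady-state peak Cmax,ss = C₀·R = 9 × 4/3 ≈ 12.000 mcg/mL.
Peak 12.0 mcg/mL vs MTC 6 mcg/mL: exceeds toxic threshold.

12.0 mcg/mL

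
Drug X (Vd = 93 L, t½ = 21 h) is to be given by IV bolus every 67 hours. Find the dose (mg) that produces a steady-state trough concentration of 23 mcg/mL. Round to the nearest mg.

τ/t½ = 67/21 ≈ 3.1905, so f = (1/2)^(67/21) ≈ 0.109540.
Cmin,ss = (D/Vd)·f/(1−f), so D = Cmin,ss·Vd·(1−f)/f.
D = 23 × 93 × (1−f)/f ≈ 23 × 93 × 8.12909 ≈ 17388.12 mg.

17388 mg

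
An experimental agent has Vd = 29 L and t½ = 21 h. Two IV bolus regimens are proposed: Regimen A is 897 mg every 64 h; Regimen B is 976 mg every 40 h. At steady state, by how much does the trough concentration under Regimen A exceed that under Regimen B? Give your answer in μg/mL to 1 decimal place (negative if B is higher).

Regimen A: f = (1/2)^(64/21) ≈ 0.1209; Cmin,ss = (897/29)·f/(1−f) ≈ 4.254 μg/mL.
Regimen B: f = (1/2)^(40/21) ≈ 0.2671; Cmin,ss = (976/29)·f/(1−f) ≈ 12.265 μg/mL.
Difference ≈ 4.254 − 12.265 ≈ -8.011 μg/mL.

-8.0 μg/mL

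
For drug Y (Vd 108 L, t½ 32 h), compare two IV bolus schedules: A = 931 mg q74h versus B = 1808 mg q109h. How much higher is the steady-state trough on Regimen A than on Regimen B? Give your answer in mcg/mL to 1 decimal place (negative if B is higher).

0.4 mcg/mL

Regimen A: f = (1/2)^(74/32) ≈ 0.2013; Cmin,ss = (931/108)·f/(1−f) ≈ 2.173 mcg/mL.
Regimen B: f = (1/2)^(109/32) ≈ 0.0943; Cmin,ss = (1808/108)·f/(1−f) ≈ 1.743 mcg/mL.
Difference ≈ 2.173 − 1.743 ≈ 0.430 mcg/mL.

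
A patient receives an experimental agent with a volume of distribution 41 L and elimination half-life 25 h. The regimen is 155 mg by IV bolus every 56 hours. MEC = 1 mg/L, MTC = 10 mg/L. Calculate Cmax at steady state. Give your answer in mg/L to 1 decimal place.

k = ln2/t½ = ln2/25 ≈ 0.027726 h⁻¹; fraction remaining f = e^(−kτ) = e^(−0.027726×56) ≈ 0.2117.
At steady state, accumulation factor R = 1/(1 − e^(−kτ)) ≈ 1.2686.
Each bolus raises the concentration by D/Vd = 155/41 ≈ 3.780 mg/L.
Cmax,ss = C₀/(1 − f) ≈ 3.780/0.7883 ≈ 4.795 mg/L.
Peak 4.8 mg/L vs MTC 10 mg/L: below toxic threshold.

4.8 mg/L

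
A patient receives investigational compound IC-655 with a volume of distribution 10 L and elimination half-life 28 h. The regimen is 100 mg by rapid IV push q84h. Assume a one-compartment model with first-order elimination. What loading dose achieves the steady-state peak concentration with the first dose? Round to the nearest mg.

114 mg

f = (1/2)^(84/28) ≈ 0.125000; accumulation ratio R = 1/(1−f) ≈ 1.14286.
Loading dose to hit Cmax,ss on first dose: D_load = D_maint·R ≈ 100 × 1.14286 ≈ 114.29 mg.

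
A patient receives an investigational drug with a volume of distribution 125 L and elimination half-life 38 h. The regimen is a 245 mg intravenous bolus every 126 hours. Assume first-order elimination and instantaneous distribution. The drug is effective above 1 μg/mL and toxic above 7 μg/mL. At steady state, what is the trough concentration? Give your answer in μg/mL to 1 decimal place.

0.2 μg/mL

Over one 126-h interval, 126/38 ≈ 3.3158 half-lives elapse, leaving f ≈ 0.1004 of each dose.
Each bolus raises the concentration by D/Vd = 245/125 ≈ 1.960 μg/mL.
Steady-state trough Cmin,ss = C₀·f/(1−f) ≈ 1.960 × 0.1004/0.8996 ≈ 0.219 μg/mL.
Trough 0.2 μg/mL vs MEC 1 μg/mL: subtherapeutic.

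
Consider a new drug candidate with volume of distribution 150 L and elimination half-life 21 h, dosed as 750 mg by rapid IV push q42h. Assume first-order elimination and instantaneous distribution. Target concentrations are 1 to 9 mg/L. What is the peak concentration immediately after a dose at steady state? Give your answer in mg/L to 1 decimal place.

The dosing interval is 2 half-lives, so f = 2^(−2) = 0.25.
At steady state, R = 1/(1 − 0.25) = 4/3.
Single-dose peak C₀ = D/Vd = 750/150 = 5 mg/L.
Steady-state peak Cmax,ss = C₀·R = 5 × 4/3 ≈ 6.667 mg/L.
Peak 6.7 mg/L vs MTC 9 mg/L: below toxic threshold.

6.7 mg/L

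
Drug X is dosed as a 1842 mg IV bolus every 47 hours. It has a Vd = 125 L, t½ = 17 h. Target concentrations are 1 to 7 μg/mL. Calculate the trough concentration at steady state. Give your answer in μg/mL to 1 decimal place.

2.5 μg/mL

τ/t½ = 47/17 ≈ 2.7647, so fraction remaining f = (1/2)^(47/17) ≈ 0.1471.
At steady state, accumulation factor R = 1/(1 − e^(−kτ)) ≈ 1.1725.
Single-dose peak C₀ = D/Vd = 1842/125 ≈ 14.736 μg/mL.
Steady-state peak Cmax,ss = C₀·R ≈ 14.736 × 1.1725 ≈ 17.278 μg/mL.
One interval later, Cmin,ss = Cmax,ss·e^(−kτ) ≈ 17.278 × 0.1471 ≈ 2.542 μg/mL.
Trough 2.5 μg/mL vs MEC 1 μg/mL: adequate.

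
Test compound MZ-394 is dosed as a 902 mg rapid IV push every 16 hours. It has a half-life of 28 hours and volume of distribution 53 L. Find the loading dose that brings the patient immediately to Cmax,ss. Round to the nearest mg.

2758 mg

f = (1/2)^(16/28) ≈ 0.672950; accumulation ratio R = 1/(1−f) ≈ 3.05764.
Loading dose to hit Cmax,ss on first dose: D_load = D_maint·R ≈ 902 × 3.05764 ≈ 2757.99 mg.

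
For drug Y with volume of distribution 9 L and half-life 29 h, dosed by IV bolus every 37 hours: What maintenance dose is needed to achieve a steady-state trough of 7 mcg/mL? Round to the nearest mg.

τ/t½ = 37/29 ≈ 1.2759, so f = (1/2)^(37/29) ≈ 0.412978.
Cmin,ss = (D/Vd)·f/(1−f), so D = Cmin,ss·Vd·(1−f)/f.
D = 7 × 9 × (1−f)/f ≈ 7 × 9 × 1.42144 ≈ 89.55 mg.

90 mg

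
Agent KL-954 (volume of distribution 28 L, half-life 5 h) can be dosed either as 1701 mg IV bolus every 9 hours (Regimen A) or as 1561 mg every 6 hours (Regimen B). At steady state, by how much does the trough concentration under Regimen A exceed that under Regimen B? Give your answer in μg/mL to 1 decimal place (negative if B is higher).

Regimen A: f = (1/2)^(9/5) ≈ 0.2872; Cmin,ss = (1701/28)·f/(1−f) ≈ 24.477 μg/mL.
Regimen B: f = (1/2)^(6/5) ≈ 0.4353; Cmin,ss = (1561/28)·f/(1−f) ≈ 42.975 μg/mL.
Difference ≈ 24.477 − 42.975 ≈ -18.498 μg/mL.

-18.5 μg/mL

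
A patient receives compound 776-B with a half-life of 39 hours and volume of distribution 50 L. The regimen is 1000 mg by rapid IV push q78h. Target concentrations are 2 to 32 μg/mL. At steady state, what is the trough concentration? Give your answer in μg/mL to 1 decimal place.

The dosing interval is 2 half-lives, so f = 2^(−2) = 0.25.
At steady state, R = 1/(1 − 0.25) = 4/3.
Single-dose peak C₀ = D/Vd = 1000/50 = 20 μg/mL.
Steady-state peak Cmax,ss = C₀·R = 20 × 4/3 ≈ 26.667 μg/mL.
Steady-state trough Cmin,ss = Cmax,ss·f ≈ 26.667 × 0.25 ≈ 6.667 μg/mL.
Trough 6.7 μg/mL vs MEC 2 μg/mL: adequate.

6.7 μg/mL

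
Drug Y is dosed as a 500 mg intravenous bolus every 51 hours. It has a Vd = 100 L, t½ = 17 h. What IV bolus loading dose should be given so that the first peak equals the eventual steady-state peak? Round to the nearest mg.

f = (1/2)^(51/17) ≈ 0.125000; accumulation ratio R = 1/(1−f) ≈ 1.14286.
Loading dose to hit Cmax,ss on first dose: D_load = D_maint·R ≈ 500 × 1.14286 ≈ 571.43 mg.

571 mg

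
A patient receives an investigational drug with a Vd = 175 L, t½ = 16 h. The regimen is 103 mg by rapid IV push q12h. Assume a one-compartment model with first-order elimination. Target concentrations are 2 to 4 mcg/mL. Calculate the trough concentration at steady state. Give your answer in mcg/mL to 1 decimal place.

0.9 mcg/mL

τ/t½ = 12/16 ≈ 0.75, so fraction remaining f = (1/2)^(12/16) ≈ 0.5946.
Accumulation ratio R = 1/(1 − f) ≈ 1/0.4054 ≈ 2.4667.
Each bolus raises the concentration by D/Vd = 103/175 ≈ 0.589 mcg/mL.
Steady-state peak Cmax,ss = C₀·R ≈ 0.589 × 2.4667 ≈ 1.453 mcg/mL.
Steady-state trough Cmin,ss = Cmax,ss·f ≈ 1.453 × 0.5946 ≈ 0.864 mcg/mL.
Trough 0.9 mcg/mL vs MEC 2 mcg/mL: subtherapeutic.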